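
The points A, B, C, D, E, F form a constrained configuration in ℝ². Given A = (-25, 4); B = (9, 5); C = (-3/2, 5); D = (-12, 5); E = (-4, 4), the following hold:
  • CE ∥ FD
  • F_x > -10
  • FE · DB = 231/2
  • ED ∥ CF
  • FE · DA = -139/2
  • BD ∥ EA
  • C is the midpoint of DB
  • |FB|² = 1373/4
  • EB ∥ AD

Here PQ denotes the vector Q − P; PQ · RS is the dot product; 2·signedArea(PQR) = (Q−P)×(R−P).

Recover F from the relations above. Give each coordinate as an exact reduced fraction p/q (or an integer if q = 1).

1. F_x = -19/2  [CE ∥ FD ∩ ED ∥ CF]
2. F_y = 6  [CE ∥ FD ∩ ED ∥ CF]
   → F = (-19/2, 6)

F = (-19/2, 6)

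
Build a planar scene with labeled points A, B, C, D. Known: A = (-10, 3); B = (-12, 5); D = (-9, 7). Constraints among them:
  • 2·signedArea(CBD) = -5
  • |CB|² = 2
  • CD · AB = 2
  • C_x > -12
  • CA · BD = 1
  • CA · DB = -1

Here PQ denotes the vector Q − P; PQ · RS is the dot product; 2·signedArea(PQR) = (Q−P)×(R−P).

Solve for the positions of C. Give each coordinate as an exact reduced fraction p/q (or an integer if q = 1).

1. C_x = -11  [CD · AB = 2 ∩ CA · DB = -1]
2. C_y = 4  [CD · AB = 2 ∩ CA · DB = -1]
   → C = (-11, 4)

C = (-11, 4)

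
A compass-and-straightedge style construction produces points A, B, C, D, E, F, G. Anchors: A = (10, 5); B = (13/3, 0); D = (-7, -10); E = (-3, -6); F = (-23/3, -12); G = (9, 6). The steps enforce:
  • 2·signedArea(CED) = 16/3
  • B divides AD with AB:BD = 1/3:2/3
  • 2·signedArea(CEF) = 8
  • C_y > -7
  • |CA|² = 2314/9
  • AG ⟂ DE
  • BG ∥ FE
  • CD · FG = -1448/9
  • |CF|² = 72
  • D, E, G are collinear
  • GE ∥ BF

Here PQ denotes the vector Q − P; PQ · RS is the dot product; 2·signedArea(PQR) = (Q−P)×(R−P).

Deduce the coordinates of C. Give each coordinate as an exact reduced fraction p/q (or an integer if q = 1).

1. C_x = -5/3  [2·signedArea(CED) = 16/3 ∩ 2·signedArea(CEF) = 8]
2. C_y = -6  [2·signedArea(CED) = 16/3 ∩ 2·signedArea(CEF) = 8]
   → C = (-5/3, -6)

C = (-5/3, -6)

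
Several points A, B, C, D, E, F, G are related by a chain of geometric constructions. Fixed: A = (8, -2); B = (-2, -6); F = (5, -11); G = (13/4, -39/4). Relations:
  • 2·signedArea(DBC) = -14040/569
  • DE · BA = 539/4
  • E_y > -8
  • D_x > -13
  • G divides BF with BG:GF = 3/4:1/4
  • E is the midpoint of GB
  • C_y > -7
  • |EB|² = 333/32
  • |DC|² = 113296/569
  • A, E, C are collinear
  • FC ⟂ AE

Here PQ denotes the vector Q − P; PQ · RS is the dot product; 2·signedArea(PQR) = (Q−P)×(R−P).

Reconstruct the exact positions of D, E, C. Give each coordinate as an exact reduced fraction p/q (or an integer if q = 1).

C = (1012/569, -3958/569)
D = (-12, -10)
E = (5/8, -63/8)

1. E_x = 5/8  [E is the midpoint of GB]
2. E_y = -63/8  [E is the midpoint of GB]
   → E = (5/8, -63/8)
3. C_x = 1012/569  [A, E, C are collinear ∩ FC ⟂ AE]
4. C_y = -3958/569  [A, E, C are collinear ∩ FC ⟂ AE]
   → C = (1012/569, -3958/569)
5. D_x = -12  [2·signedArea(DBC) = -14040/569 ∩ DE · BA = 539/4]
6. D_y = -10  [2·signedArea(DBC) = -14040/569 ∩ DE · BA = 539/4]
   → D = (-12, -10)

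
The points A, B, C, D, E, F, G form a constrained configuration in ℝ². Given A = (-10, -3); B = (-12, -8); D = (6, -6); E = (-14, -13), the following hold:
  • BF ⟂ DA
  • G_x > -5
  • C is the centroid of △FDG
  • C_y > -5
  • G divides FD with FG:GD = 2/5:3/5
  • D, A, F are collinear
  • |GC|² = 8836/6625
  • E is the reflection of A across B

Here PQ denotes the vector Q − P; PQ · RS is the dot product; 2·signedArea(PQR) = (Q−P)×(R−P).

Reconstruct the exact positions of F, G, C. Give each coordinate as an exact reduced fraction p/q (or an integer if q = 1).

1. F_x = -2922/265  [D, A, F are collinear ∩ BF ⟂ DA]
2. F_y = -744/265  [D, A, F are collinear ∩ BF ⟂ DA]
   → F = (-2922/265, -744/265)
3. G_x = -5586/1325  [G divides FD with FG:GD = 2/5:3/5]
4. G_y = -5412/1325  [G divides FD with FG:GD = 2/5:3/5]
   → G = (-5586/1325, -5412/1325)
5. C_x = -4082/1325  [C is the centroid of △FDG]
6. C_y = -5694/1325  [C is the centroid of △FDG]
   → C = (-4082/1325, -5694/1325)

C = (-4082/1325, -5694/1325)
F = (-2922/265, -744/265)
G = (-5586/1325, -5412/1325)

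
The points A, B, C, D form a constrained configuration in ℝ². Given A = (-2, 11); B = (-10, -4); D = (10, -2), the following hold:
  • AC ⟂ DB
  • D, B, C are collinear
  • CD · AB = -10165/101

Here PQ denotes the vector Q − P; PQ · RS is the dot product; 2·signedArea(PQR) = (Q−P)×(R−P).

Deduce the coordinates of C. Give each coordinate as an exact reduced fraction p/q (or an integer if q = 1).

C = (-60/101, -309/101)

1. C_x = -60/101  [D, B, C are collinear ∩ AC ⟂ DB]
2. C_y = -309/101  [D, B, C are collinear ∩ AC ⟂ DB]
   → C = (-60/101, -309/101)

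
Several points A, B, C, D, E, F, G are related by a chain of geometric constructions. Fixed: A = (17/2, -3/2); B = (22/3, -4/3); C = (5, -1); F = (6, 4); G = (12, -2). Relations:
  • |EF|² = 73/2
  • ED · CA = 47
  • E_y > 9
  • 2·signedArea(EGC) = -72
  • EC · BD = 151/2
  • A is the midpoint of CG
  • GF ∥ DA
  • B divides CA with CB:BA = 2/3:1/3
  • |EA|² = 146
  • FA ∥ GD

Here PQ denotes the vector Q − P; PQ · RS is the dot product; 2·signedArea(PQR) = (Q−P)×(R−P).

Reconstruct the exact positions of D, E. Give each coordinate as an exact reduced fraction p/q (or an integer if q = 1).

1. D_x = 29/2  [GF ∥ DA ∩ FA ∥ GD]
2. D_y = -15/2  [GF ∥ DA ∩ FA ∥ GD]
   → D = (29/2, -15/2)
3. E_x = 7/2  [EC · BD = 151/2 ∩ ED · CA = 47]
4. E_y = 19/2  [EC · BD = 151/2 ∩ ED · CA = 47]
   → E = (7/2, 19/2)

D = (29/2, -15/2)
E = (7/2, 19/2)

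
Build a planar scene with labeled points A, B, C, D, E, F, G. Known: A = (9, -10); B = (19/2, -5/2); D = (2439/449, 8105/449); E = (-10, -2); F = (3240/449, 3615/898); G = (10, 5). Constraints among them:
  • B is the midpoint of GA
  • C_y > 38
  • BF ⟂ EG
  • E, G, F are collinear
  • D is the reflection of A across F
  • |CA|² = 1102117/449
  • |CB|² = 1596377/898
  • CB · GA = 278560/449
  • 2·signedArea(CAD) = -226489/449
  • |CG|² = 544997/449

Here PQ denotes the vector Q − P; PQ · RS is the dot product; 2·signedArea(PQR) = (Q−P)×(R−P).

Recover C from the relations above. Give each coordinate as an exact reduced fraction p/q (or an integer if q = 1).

1. C_x = 9368/449  [2·signedArea(CAD) = -226489/449 ∩ CB · GA = 278560/449]
2. C_y = 17108/449  [2·signedArea(CAD) = -226489/449 ∩ CB · GA = 278560/449]
   → C = (9368/449, 17108/449)

C = (9368/449, 17108/449)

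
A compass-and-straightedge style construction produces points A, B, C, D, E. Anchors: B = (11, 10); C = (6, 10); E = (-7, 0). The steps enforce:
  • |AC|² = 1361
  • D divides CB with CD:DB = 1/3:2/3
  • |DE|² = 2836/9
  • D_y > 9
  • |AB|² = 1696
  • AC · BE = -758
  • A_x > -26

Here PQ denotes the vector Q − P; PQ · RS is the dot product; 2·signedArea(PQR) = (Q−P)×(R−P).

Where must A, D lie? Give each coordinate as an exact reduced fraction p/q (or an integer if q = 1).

1. A_x = -25  [line 18·x + 10·y + 550 = 0 ∩ |AC|² = 1361]
2. A_y = -10  [line 18·x + 10·y + 550 = 0 ∩ |AC|² = 1361]
   → A = (-25, -10)
3. D_x = 23/3  [D divides CB with CD:DB = 1/3:2/3]
4. D_y = 10  [D divides CB with CD:DB = 1/3:2/3]
   → D = (23/3, 10)

A = (-25, -10)
D = (23/3, 10)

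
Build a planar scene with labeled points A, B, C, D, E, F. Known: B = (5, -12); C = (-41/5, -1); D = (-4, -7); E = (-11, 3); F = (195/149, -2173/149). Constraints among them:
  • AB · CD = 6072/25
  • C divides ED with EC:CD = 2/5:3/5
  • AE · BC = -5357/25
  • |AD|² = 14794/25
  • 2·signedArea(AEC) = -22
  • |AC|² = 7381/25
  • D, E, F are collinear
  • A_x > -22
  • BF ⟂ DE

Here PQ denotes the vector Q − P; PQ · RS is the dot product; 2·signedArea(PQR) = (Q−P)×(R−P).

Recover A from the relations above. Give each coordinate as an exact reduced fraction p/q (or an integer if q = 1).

A = (-107/5, 10)

1. A_x = -107/5  [2·signedArea(AEC) = -22 ∩ AE · BC = -5357/25]
2. A_y = 10  [2·signedArea(AEC) = -22 ∩ AE · BC = -5357/25]
   → A = (-107/5, 10)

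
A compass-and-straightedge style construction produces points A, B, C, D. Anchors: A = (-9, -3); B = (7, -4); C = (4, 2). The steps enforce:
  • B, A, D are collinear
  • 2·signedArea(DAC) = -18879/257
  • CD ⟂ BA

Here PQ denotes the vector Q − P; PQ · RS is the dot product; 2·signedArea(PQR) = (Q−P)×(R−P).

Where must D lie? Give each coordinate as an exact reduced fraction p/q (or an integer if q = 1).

1. D_x = 935/257  [B, A, D are collinear ∩ CD ⟂ BA]
2. D_y = -974/257  [B, A, D are collinear ∩ CD ⟂ BA]
   → D = (935/257, -974/257)

D = (935/257, -974/257)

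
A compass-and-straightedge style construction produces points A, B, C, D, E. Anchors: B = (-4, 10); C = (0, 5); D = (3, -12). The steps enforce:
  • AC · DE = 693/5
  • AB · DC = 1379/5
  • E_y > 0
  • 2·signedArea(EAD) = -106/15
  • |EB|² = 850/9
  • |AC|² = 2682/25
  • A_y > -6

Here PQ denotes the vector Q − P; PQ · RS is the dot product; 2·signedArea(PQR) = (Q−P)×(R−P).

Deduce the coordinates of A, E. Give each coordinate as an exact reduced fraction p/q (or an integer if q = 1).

1. A_x = 9/5  [line 3·x + -17·y + -469/5 = 0 ∩ |AC|² = 2682/25]
2. A_y = -26/5  [line 3·x + -17·y + -469/5 = 0 ∩ |AC|² = 2682/25]
   → A = (9/5, -26/5)
3. E_x = -1/3  [AC · DE = 693/5 ∩ 2·signedArea(EAD) = -106/15]
4. E_y = 1  [AC · DE = 693/5 ∩ 2·signedArea(EAD) = -106/15]
   → E = (-1/3, 1)

A = (9/5, -26/5)
E = (-1/3, 1)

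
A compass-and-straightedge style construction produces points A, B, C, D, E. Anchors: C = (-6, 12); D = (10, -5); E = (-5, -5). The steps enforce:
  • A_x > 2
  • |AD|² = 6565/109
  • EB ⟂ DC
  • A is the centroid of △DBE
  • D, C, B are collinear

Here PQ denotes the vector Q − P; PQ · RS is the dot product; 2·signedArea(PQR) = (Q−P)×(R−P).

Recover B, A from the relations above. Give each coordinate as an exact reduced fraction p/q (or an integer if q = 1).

1. B_x = 322/109  [D, C, B are collinear ∩ EB ⟂ DC]
2. B_y = 271/109  [D, C, B are collinear ∩ EB ⟂ DC]
   → B = (322/109, 271/109)
3. A_x = 289/109  [A is the centroid of △DBE]
4. A_y = -273/109  [A is the centroid of △DBE]
   → A = (289/109, -273/109)

A = (289/109, -273/109)
B = (322/109, 271/109)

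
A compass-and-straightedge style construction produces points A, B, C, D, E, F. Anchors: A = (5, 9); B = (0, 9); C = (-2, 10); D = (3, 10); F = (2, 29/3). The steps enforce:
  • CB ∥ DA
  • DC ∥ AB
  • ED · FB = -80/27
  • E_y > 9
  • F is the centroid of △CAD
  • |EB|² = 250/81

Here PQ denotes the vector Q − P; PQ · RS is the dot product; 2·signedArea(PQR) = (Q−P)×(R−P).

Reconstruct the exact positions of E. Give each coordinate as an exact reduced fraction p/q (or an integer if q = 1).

E = (5/3, 86/9)

1. E_x = 5/3  [line 2·x + 2/3·y + -262/27 = 0 ∩ |EB|² = 250/81]
2. E_y = 86/9  [line 2·x + 2/3·y + -262/27 = 0 ∩ |EB|² = 250/81]
   → E = (5/3, 86/9)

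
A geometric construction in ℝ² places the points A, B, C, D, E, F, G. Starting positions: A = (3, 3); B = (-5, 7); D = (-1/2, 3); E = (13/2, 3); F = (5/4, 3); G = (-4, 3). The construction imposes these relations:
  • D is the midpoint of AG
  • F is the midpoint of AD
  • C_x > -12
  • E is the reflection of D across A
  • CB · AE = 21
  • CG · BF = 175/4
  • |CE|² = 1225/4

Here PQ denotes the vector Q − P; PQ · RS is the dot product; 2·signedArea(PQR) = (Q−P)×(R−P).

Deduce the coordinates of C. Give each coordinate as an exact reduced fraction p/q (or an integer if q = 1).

1. C_x = -11  [CB · AE = 21 ∩ CG · BF = 175/4]
2. C_y = 3  [CB · AE = 21 ∩ CG · BF = 175/4]
   → C = (-11, 3)

C = (-11, 3)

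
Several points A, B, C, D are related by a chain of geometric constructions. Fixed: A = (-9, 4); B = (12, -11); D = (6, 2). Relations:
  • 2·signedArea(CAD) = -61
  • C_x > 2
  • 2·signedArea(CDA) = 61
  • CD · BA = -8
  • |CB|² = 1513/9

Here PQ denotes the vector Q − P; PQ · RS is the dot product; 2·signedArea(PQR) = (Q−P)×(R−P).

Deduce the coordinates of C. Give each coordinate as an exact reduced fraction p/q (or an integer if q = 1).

C = (3, -5/3)

1. C_x = 3  [2·signedArea(CAD) = -61 ∩ CD · BA = -8]
2. C_y = -5/3  [2·signedArea(CAD) = -61 ∩ CD · BA = -8]
   → C = (3, -5/3)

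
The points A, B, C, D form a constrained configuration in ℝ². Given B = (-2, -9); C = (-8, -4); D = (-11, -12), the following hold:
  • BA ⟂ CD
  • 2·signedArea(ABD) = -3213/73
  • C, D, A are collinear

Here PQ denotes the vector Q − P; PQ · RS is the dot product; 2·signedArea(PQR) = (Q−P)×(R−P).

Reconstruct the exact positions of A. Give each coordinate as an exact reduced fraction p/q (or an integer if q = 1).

A = (-650/73, -468/73)

1. A_x = -650/73  [C, D, A are collinear ∩ BA ⟂ CD]
2. A_y = -468/73  [C, D, A are collinear ∩ BA ⟂ CD]
   → A = (-650/73, -468/73)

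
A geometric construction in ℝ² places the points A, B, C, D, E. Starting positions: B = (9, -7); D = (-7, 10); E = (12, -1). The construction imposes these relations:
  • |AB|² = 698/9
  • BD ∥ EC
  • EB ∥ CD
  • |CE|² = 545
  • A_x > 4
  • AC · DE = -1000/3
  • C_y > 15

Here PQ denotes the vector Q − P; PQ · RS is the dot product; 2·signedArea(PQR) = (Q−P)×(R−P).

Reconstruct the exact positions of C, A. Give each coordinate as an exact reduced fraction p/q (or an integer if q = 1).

A = (14/3, 2/3)
C = (-4, 16)

1. C_x = -4  [EB ∥ CD ∩ BD ∥ EC]
2. C_y = 16  [EB ∥ CD ∩ BD ∥ EC]
   → C = (-4, 16)
3. A_x = 14/3  [line -19·x + 11·y + 244/3 = 0 ∩ |AB|² = 698/9]
4. A_y = 2/3  [line -19·x + 11·y + 244/3 = 0 ∩ |AB|² = 698/9]
   → A = (14/3, 2/3)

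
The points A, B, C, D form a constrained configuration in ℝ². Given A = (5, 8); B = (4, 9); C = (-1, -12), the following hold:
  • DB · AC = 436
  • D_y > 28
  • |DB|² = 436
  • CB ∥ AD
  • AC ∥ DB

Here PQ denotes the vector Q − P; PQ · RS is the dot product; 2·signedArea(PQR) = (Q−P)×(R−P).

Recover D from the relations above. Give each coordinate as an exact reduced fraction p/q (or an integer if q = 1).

1. D_x = 10  [AC ∥ DB ∩ CB ∥ AD]
2. D_y = 29  [AC ∥ DB ∩ CB ∥ AD]
   → D = (10, 29)

D = (10, 29)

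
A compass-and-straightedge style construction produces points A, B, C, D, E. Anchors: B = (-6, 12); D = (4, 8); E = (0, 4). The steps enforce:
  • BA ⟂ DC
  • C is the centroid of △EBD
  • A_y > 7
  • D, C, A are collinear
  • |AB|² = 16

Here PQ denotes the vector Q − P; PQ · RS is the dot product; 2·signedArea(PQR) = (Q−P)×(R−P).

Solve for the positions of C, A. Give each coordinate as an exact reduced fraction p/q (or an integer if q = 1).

A = (-6, 8)
C = (-2/3, 8)

1. C_x = -2/3  [C is the centroid of △EBD]
2. C_y = 8  [C is the centroid of △EBD]
   → C = (-2/3, 8)
3. A_x = -6  [D, C, A are collinear ∩ BA ⟂ DC]
4. A_y = 8  [D, C, A are collinear ∩ BA ⟂ DC]
   → A = (-6, 8)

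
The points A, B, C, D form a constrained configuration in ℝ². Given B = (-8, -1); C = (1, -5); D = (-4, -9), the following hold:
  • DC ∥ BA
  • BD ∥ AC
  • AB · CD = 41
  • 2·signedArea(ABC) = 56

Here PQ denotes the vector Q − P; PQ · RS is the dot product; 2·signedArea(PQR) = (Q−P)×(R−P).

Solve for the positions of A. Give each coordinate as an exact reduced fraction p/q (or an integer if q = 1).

A = (-3, 3)

1. A_x = -3  [BD ∥ AC ∩ DC ∥ BA]
2. A_y = 3  [BD ∥ AC ∩ DC ∥ BA]
   → A = (-3, 3)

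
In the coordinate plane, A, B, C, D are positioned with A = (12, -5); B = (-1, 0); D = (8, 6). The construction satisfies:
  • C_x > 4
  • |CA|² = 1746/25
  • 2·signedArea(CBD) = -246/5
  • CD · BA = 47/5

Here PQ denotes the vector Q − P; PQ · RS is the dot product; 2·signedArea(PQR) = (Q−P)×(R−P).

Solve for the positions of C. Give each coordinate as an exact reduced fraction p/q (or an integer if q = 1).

C = (21/5, -2)

1. C_x = 21/5  [CD · BA = 47/5 ∩ 2·signedArea(CBD) = -246/5]
2. C_y = -2  [CD · BA = 47/5 ∩ 2·signedArea(CBD) = -246/5]
   → C = (21/5, -2)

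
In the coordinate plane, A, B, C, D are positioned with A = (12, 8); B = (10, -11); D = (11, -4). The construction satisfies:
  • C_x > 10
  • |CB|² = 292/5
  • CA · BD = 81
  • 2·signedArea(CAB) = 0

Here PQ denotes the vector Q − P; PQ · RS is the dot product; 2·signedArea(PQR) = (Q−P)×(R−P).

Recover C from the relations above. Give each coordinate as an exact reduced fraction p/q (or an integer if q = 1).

1. C_x = 54/5  [2·signedArea(CAB) = 0 ∩ CA · BD = 81]
2. C_y = -17/5  [2·signedArea(CAB) = 0 ∩ CA · BD = 81]
   → C = (54/5, -17/5)

C = (54/5, -17/5)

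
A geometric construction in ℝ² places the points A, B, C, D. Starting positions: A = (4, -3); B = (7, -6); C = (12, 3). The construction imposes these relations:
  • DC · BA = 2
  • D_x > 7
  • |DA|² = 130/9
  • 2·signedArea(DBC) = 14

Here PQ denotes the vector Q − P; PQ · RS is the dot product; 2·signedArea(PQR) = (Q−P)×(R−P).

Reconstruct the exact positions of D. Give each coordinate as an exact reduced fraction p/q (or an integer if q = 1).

D = (23/3, -2)

1. D_x = 23/3  [DC · BA = 2 ∩ 2·signedArea(DBC) = 14]
2. D_y = -2  [DC · BA = 2 ∩ 2·signedArea(DBC) = 14]
   → D = (23/3, -2)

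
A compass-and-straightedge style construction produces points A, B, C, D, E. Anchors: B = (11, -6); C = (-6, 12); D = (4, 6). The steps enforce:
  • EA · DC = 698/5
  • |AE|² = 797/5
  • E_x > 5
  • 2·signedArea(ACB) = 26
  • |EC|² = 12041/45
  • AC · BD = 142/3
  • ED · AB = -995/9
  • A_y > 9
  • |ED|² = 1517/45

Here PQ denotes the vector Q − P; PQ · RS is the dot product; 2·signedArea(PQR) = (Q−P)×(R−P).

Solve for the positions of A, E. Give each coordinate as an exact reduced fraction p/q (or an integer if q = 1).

1. A_x = -8/3  [AC · BD = 142/3 ∩ 2·signedArea(ACB) = 26]
2. A_y = 10  [AC · BD = 142/3 ∩ 2·signedArea(ACB) = 26]
   → A = (-8/3, 10)
3. E_x = 83/15  [EA · DC = 698/5 ∩ ED · AB = -995/9]
4. E_y = 2/5  [EA · DC = 698/5 ∩ ED · AB = -995/9]
   → E = (83/15, 2/5)

A = (-8/3, 10)
E = (83/15, 2/5)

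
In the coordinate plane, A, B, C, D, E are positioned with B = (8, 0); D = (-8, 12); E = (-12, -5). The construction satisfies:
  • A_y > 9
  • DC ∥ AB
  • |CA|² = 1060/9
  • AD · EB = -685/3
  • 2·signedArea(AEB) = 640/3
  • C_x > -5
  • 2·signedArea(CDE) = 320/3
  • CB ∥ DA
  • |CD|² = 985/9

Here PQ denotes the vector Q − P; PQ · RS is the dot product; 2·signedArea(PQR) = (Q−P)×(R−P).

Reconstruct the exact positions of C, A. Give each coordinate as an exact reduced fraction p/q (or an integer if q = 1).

A = (4, 29/3)
C = (-4, 7/3)

1. A_x = 4  [2·signedArea(AEB) = 640/3 ∩ AD · EB = -685/3]
2. A_y = 29/3  [2·signedArea(AEB) = 640/3 ∩ AD · EB = -685/3]
   → A = (4, 29/3)
3. C_x = -4  [2·signedArea(CDE) = 320/3 ∩ DC ∥ AB]
4. C_y = 7/3  [2·signedArea(CDE) = 320/3 ∩ DC ∥ AB]
   → C = (-4, 7/3)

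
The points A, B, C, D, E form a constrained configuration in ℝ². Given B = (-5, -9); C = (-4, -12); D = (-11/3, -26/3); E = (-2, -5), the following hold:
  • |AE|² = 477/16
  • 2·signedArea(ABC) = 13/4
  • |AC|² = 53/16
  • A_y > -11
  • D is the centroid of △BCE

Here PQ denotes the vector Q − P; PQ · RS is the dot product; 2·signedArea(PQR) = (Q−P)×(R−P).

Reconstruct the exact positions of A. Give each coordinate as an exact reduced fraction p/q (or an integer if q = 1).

A = (-7/2, -41/4)

1. A_x = -7/2  [line 3·x + 1·y + 83/4 = 0 ∩ |AC|² = 53/16]
2. A_y = -41/4  [line 3·x + 1·y + 83/4 = 0 ∩ |AC|² = 53/16]
   → A = (-7/2, -41/4)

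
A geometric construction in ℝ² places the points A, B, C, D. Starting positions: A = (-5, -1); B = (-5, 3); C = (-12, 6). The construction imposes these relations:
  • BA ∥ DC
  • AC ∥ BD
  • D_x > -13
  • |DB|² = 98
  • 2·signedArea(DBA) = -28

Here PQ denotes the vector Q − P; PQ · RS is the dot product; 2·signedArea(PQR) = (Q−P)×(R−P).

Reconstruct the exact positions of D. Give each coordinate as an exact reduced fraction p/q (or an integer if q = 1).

1. D_x = -12  [BA ∥ DC ∩ AC ∥ BD]
2. D_y = 10  [BA ∥ DC ∩ AC ∥ BD]
   → D = (-12, 10)

D = (-12, 10)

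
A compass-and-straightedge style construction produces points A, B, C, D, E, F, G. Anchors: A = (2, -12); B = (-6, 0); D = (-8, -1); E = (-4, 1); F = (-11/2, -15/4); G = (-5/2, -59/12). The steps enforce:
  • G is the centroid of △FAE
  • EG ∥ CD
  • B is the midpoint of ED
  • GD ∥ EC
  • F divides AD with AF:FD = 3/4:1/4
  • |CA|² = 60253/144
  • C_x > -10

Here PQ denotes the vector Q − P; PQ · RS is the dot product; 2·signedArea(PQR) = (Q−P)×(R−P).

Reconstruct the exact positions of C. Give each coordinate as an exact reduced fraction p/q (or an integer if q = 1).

C = (-19/2, 59/12)

1. C_x = -19/2  [EG ∥ CD ∩ GD ∥ EC]
2. C_y = 59/12  [EG ∥ CD ∩ GD ∥ EC]
   → C = (-19/2, 59/12)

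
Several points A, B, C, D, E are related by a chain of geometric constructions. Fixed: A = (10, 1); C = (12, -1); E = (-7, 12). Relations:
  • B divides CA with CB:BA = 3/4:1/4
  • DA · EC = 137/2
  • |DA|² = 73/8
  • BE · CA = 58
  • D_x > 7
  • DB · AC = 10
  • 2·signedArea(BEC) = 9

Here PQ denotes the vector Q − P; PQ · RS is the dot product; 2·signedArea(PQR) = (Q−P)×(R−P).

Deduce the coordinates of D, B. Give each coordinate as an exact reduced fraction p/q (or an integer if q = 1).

1. B_x = 21/2  [B divides CA with CB:BA = 3/4:1/4]
2. B_y = 1/2  [B divides CA with CB:BA = 3/4:1/4]
   → B = (21/2, 1/2)
3. D_x = 29/4  [DA · EC = 137/2 ∩ DB · AC = 10]
4. D_y = 9/4  [DA · EC = 137/2 ∩ DB · AC = 10]
   → D = (29/4, 9/4)

B = (21/2, 1/2)
D = (29/4, 9/4)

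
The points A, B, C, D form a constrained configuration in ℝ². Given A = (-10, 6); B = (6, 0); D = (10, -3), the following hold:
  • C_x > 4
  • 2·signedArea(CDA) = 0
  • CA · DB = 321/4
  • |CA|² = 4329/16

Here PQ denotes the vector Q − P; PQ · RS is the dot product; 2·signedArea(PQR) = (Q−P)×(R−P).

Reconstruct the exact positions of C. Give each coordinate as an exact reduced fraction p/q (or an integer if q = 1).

1. C_x = 5  [2·signedArea(CDA) = 0 ∩ CA · DB = 321/4]
2. C_y = -3/4  [2·signedArea(CDA) = 0 ∩ CA · DB = 321/4]
   → C = (5, -3/4)

C = (5, -3/4)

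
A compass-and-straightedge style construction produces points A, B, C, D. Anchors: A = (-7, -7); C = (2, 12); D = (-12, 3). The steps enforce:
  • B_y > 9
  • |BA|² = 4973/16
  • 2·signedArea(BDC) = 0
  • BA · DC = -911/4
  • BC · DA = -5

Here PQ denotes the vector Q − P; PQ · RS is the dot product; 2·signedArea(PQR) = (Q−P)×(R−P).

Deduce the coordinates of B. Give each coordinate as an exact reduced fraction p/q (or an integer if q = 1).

B = (-3/2, 39/4)

1. B_x = -3/2  [2·signedArea(BDC) = 0 ∩ BC · DA = -5]
2. B_y = 39/4  [2·signedArea(BDC) = 0 ∩ BC · DA = -5]
   → B = (-3/2, 39/4)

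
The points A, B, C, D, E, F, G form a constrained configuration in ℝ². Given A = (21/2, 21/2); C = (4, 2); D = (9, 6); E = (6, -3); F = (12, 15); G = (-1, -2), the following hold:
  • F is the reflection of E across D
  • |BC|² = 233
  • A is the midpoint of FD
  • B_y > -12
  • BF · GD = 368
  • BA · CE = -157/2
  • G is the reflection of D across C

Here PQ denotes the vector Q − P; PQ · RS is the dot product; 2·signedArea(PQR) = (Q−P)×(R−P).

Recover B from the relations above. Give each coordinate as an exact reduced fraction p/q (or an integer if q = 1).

B = (-4, -11)

1. B_x = -4  [BF · GD = 368 ∩ BA · CE = -157/2]
2. B_y = -11  [BF · GD = 368 ∩ BA · CE = -157/2]
   → B = (-4, -11)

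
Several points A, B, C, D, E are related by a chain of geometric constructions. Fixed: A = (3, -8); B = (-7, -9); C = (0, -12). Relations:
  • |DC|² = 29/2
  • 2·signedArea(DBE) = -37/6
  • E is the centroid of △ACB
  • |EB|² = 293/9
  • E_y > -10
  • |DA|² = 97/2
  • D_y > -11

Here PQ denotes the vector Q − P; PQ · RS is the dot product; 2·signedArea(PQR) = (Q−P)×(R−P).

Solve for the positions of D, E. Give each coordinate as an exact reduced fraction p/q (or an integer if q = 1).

1. E_x = -4/3  [E is the centroid of △ACB]
2. E_y = -29/3  [E is the centroid of △ACB]
   → E = (-4/3, -29/3)
3. D_x = -7/2  [line 2/3·x + 17/3·y + 371/6 = 0 ∩ |DC|² = 29/2]
4. D_y = -21/2  [line 2/3·x + 17/3·y + 371/6 = 0 ∩ |DC|² = 29/2]
   → D = (-7/2, -21/2)

D = (-7/2, -21/2)
E = (-4/3, -29/3)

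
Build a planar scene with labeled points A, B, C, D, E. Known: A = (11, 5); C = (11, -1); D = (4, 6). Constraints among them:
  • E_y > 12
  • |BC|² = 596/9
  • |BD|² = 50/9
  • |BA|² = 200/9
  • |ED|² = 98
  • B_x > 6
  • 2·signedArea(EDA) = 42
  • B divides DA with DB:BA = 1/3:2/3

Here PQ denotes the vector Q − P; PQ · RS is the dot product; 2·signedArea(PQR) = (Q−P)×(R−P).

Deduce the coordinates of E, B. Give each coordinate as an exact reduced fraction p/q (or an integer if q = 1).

1. E_x = -3  [line 1·x + 7·y + -88 = 0 ∩ |ED|² = 98]
2. E_y = 13  [line 1·x + 7·y + -88 = 0 ∩ |ED|² = 98]
   → E = (-3, 13)
3. B_x = 19/3  [B divides DA with DB:BA = 1/3:2/3]
4. B_y = 17/3  [B divides DA with DB:BA = 1/3:2/3]
   → B = (19/3, 17/3)

B = (19/3, 17/3)
E = (-3, 13)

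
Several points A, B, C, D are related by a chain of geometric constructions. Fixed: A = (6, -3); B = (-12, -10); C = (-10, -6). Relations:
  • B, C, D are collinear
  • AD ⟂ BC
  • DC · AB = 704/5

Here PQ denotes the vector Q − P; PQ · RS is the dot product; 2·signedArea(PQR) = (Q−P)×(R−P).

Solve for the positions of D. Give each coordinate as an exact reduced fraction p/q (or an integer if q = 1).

1. D_x = -28/5  [B, C, D are collinear ∩ AD ⟂ BC]
2. D_y = 14/5  [B, C, D are collinear ∩ AD ⟂ BC]
   → D = (-28/5, 14/5)

D = (-28/5, 14/5)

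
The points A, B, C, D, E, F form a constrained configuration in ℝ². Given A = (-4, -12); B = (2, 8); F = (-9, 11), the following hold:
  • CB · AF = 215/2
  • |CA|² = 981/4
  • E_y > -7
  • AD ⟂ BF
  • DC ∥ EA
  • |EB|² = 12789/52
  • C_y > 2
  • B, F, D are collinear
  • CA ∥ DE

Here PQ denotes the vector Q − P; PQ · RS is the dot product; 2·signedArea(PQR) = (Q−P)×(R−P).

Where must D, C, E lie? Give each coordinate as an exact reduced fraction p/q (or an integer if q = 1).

C = (1/2, 3)
D = (97/65, 529/65)
E = (-391/130, -446/65)

1. D_x = 97/65  [B, F, D are collinear ∩ AD ⟂ BF]
2. D_y = 529/65  [B, F, D are collinear ∩ AD ⟂ BF]
   → D = (97/65, 529/65)
3. C_x = 1/2  [line 5·x + -23·y + 133/2 = 0 ∩ |CA|² = 981/4]
4. C_y = 3  [line 5·x + -23·y + 133/2 = 0 ∩ |CA|² = 981/4]
   → C = (1/2, 3)
5. E_x = -391/130  [DC ∥ EA ∩ CA ∥ DE]
6. E_y = -446/65  [DC ∥ EA ∩ CA ∥ DE]
   → E = (-391/130, -446/65)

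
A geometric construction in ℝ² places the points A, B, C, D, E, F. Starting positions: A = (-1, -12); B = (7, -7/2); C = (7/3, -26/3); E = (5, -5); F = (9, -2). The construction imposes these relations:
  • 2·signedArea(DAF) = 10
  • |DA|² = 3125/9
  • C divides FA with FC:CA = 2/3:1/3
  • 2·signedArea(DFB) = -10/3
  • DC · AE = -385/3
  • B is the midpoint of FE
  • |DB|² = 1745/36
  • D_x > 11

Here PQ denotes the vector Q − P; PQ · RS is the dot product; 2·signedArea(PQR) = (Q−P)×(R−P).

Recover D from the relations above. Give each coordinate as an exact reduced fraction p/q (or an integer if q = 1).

1. D_x = 35/3  [2·signedArea(DAF) = 10 ∩ DC · AE = -385/3]
2. D_y = 5/3  [2·signedArea(DAF) = 10 ∩ DC · AE = -385/3]
   → D = (35/3, 5/3)

D = (35/3, 5/3)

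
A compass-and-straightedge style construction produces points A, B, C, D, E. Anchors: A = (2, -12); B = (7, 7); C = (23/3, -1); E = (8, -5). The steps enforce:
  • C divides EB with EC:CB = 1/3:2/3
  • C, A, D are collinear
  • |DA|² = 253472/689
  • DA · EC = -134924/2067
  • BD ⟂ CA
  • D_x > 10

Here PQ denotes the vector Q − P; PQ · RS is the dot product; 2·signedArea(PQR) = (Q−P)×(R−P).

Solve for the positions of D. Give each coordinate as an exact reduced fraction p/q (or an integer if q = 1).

D = (7430/689, 3480/689)

1. D_x = 7430/689  [C, A, D are collinear ∩ BD ⟂ CA]
2. D_y = 3480/689  [C, A, D are collinear ∩ BD ⟂ CA]
   → D = (7430/689, 3480/689)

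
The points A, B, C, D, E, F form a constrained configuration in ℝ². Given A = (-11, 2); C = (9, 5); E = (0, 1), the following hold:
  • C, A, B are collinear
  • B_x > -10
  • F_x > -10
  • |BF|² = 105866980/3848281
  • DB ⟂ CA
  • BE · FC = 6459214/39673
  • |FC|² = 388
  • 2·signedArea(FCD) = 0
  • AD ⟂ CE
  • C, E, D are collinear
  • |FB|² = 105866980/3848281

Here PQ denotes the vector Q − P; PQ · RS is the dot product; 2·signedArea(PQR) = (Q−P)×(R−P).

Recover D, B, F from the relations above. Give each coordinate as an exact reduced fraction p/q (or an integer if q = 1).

1. D_x = -855/97  [C, E, D are collinear ∩ AD ⟂ CE]
2. D_y = -283/97  [C, E, D are collinear ∩ AD ⟂ CE]
   → D = (-855/97, -283/97)
3. B_x = -380223/39673  [C, A, B are collinear ∩ DB ⟂ CA]
4. B_y = 87773/39673  [C, A, B are collinear ∩ DB ⟂ CA]
   → B = (-380223/39673, 87773/39673)
5. F_x = -9  [2·signedArea(FCD) = 0 ∩ BE · FC = 6459214/39673]
6. F_y = -3  [2·signedArea(FCD) = 0 ∩ BE · FC = 6459214/39673]
   → F = (-9, -3)

B = (-380223/39673, 87773/39673)
D = (-855/97, -283/97)
F = (-9, -3)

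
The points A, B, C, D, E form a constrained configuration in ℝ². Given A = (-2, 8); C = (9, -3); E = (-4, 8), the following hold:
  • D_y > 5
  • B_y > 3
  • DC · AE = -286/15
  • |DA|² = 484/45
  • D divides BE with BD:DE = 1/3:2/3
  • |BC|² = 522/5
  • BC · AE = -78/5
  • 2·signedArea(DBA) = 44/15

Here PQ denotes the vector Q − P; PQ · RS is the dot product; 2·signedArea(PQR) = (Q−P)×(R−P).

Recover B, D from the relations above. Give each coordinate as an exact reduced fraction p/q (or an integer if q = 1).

1. B_x = 6/5  [BC · AE = -78/5]
2. B_y = 18/5  [|BC|² = 522/5]
   → B = (6/5, 18/5)
3. D_x = -8/15  [D divides BE with BD:DE = 1/3:2/3]
4. D_y = 76/15  [D divides BE with BD:DE = 1/3:2/3]
   → D = (-8/15, 76/15)

B = (6/5, 18/5)
D = (-8/15, 76/15)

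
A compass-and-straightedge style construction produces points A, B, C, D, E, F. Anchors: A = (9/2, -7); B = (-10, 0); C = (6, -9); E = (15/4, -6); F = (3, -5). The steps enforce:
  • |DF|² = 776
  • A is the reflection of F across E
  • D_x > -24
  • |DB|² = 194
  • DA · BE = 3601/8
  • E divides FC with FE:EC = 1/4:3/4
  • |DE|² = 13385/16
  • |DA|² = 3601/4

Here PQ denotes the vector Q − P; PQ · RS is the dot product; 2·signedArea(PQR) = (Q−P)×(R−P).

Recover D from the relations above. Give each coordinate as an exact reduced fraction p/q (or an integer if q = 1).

1. D_x = -23  [line -55/4·x + 6·y + -1385/4 = 0 ∩ |DA|² = 3601/4]
2. D_y = 5  [line -55/4·x + 6·y + -1385/4 = 0 ∩ |DA|² = 3601/4]
   → D = (-23, 5)

D = (-23, 5)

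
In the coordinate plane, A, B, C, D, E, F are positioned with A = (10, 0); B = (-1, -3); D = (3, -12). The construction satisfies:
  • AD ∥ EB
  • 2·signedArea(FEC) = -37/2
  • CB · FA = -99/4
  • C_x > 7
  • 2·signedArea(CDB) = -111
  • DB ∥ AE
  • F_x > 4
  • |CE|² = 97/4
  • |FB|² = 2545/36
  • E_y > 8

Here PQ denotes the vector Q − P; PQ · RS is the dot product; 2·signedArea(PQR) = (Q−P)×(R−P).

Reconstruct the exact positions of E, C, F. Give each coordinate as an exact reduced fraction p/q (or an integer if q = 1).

C = (8, 9/2)
E = (6, 9)
F = (13/3, 7/2)

1. E_x = 6  [AD ∥ EB ∩ DB ∥ AE]
2. E_y = 9  [AD ∥ EB ∩ DB ∥ AE]
   → E = (6, 9)
3. C_x = 8  [line -9·x + -4·y + 90 = 0 ∩ |CE|² = 97/4]
4. C_y = 9/2  [line -9·x + -4·y + 90 = 0 ∩ |CE|² = 97/4]
   → C = (8, 9/2)
5. F_x = 13/3  [CB · FA = -99/4 ∩ 2·signedArea(FEC) = -37/2]
6. F_y = 7/2  [CB · FA = -99/4 ∩ 2·signedArea(FEC) = -37/2]
   → F = (13/3, 7/2)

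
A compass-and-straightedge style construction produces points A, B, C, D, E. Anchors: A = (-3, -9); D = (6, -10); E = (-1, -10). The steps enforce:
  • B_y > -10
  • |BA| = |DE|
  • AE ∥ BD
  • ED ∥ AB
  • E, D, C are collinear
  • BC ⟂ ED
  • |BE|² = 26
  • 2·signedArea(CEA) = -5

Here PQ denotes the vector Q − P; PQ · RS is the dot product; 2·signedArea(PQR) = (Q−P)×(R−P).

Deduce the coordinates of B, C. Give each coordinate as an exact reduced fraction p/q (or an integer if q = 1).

B = (4, -9)
C = (4, -10)

1. B_x = 4  [AE ∥ BD ∩ ED ∥ AB]
2. B_y = -9  [AE ∥ BD ∩ ED ∥ AB]
   → B = (4, -9)
3. C_x = 4  [E, D, C are collinear ∩ BC ⟂ ED]
4. C_y = -10  [E, D, C are collinear ∩ BC ⟂ ED]
   → C = (4, -10)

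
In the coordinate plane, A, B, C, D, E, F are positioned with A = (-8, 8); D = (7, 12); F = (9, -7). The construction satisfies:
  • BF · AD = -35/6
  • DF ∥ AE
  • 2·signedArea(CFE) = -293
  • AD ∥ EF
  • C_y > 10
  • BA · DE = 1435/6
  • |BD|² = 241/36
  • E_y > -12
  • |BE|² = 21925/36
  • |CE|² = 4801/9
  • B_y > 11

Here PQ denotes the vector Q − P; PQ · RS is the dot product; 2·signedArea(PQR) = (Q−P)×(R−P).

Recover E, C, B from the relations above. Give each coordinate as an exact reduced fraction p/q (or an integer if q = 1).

1. E_x = -6  [AD ∥ EF ∩ DF ∥ AE]
2. E_y = -11  [AD ∥ EF ∩ DF ∥ AE]
   → E = (-6, -11)
3. C_x = 2  [line 4·x + -15·y + 152 = 0 ∩ |CE|² = 4801/9]
4. C_y = 32/3  [line 4·x + -15·y + 152 = 0 ∩ |CE|² = 4801/9]
   → C = (2, 32/3)
5. B_x = 9/2  [BF · AD = -35/6 ∩ BA · DE = 1435/6]
6. B_y = 34/3  [BF · AD = -35/6 ∩ BA · DE = 1435/6]
   → B = (9/2, 34/3)

B = (9/2, 34/3)
C = (2, 32/3)
E = (-6, -11)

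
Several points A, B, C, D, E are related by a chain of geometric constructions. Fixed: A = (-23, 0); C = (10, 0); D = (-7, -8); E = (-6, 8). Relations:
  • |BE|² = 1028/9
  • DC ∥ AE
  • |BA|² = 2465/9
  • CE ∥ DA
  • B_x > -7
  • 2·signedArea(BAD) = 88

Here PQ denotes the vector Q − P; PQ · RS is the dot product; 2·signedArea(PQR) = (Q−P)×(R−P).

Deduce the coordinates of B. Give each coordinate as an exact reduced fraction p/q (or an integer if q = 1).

B = (-20/3, -8/3)

1. B_x = -20/3  [line 8·x + 16·y + 96 = 0 ∩ |BA|² = 2465/9]
2. B_y = -8/3  [line 8·x + 16·y + 96 = 0 ∩ |BA|² = 2465/9]
   → B = (-20/3, -8/3)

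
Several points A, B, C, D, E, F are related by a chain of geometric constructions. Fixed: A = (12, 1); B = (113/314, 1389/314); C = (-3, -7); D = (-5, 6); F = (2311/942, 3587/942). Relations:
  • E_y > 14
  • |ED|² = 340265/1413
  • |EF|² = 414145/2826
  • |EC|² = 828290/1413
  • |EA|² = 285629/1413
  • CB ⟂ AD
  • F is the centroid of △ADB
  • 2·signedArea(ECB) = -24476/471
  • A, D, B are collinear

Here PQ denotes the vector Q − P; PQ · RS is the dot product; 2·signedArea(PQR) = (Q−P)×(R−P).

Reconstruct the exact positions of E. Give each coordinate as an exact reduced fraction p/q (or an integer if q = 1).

E = (3724/471, 6884/471)

1. E_x = 3724/471  [line -3587/314·x + 1055/314·y + 19412/471 = 0 ∩ |EF|² = 414145/2826]
2. E_y = 6884/471  [line -3587/314·x + 1055/314·y + 19412/471 = 0 ∩ |EF|² = 414145/2826]
   → E = (3724/471, 6884/471)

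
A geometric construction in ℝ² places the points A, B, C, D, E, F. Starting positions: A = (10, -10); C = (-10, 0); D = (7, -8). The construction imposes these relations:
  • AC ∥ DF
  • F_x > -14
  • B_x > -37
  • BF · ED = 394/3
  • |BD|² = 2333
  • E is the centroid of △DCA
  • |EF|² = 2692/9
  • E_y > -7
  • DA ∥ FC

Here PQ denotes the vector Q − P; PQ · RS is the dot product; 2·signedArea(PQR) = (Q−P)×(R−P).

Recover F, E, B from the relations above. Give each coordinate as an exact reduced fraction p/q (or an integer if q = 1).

B = (-36, 14)
E = (7/3, -6)
F = (-13, 2)

1. F_x = -13  [DA ∥ FC ∩ AC ∥ DF]
2. F_y = 2  [DA ∥ FC ∩ AC ∥ DF]
   → F = (-13, 2)
3. E_x = 7/3  [E is the centroid of △DCA]
4. E_y = -6  [E is the centroid of △DCA]
   → E = (7/3, -6)
5. B_x = -36  [line -14/3·x + 2·y + -196 = 0 ∩ |BD|² = 2333]
6. B_y = 14  [line -14/3·x + 2·y + -196 = 0 ∩ |BD|² = 2333]
   → B = (-36, 14)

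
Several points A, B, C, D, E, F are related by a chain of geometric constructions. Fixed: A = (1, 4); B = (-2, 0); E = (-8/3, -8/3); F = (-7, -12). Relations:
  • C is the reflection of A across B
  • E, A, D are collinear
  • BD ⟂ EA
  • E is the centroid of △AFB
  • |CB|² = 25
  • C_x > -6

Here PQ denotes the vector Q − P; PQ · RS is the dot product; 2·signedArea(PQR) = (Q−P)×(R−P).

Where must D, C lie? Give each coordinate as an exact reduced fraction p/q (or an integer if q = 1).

C = (-5, -4)
D = (-722/521, -176/521)

1. D_x = -722/521  [E, A, D are collinear ∩ BD ⟂ EA]
2. D_y = -176/521  [E, A, D are collinear ∩ BD ⟂ EA]
   → D = (-722/521, -176/521)
3. C_x = -5  [C is the reflection of A across B]
4. C_y = -4  [C is the reflection of A across B]
   → C = (-5, -4)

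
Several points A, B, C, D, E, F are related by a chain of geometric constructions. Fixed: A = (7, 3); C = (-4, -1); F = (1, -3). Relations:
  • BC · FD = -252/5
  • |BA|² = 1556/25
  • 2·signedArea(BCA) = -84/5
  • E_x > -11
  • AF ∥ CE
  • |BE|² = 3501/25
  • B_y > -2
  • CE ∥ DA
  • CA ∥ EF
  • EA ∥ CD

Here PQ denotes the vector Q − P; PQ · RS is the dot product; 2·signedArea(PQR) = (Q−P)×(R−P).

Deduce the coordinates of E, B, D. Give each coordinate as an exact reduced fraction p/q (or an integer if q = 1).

1. E_x = -10  [CA ∥ EF ∩ AF ∥ CE]
2. E_y = -7  [CA ∥ EF ∩ AF ∥ CE]
   → E = (-10, -7)
3. B_x = 1/5  [line -4·x + 11·y + 59/5 = 0 ∩ |BE|² = 3501/25]
4. B_y = -1  [line -4·x + 11·y + 59/5 = 0 ∩ |BE|² = 3501/25]
   → B = (1/5, -1)
5. D_x = 13  [CE ∥ DA ∩ EA ∥ CD]
6. D_y = 9  [CE ∥ DA ∩ EA ∥ CD]
   → D = (13, 9)

B = (1/5, -1)
D = (13, 9)
E = (-10, -7)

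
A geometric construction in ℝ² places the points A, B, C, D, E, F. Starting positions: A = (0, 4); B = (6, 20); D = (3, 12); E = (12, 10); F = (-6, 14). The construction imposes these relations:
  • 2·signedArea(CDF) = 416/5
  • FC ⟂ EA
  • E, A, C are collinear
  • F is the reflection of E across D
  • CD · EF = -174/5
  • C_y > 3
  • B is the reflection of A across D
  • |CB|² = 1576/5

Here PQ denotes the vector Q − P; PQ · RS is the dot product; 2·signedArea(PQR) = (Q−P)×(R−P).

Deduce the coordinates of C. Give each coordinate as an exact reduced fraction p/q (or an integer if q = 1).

1. C_x = -4/5  [E, A, C are collinear ∩ FC ⟂ EA]
2. C_y = 18/5  [E, A, C are collinear ∩ FC ⟂ EA]
   → C = (-4/5, 18/5)

C = (-4/5, 18/5)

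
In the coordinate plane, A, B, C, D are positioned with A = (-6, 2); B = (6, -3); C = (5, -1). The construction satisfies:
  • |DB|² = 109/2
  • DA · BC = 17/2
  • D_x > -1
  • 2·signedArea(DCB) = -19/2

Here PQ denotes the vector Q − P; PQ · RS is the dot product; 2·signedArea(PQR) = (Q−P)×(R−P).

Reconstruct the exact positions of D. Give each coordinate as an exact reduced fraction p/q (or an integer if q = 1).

D = (-1/2, 1/2)

1. D_x = -1/2  [DA · BC = 17/2 ∩ 2·signedArea(DCB) = -19/2]
2. D_y = 1/2  [DA · BC = 17/2 ∩ 2·signedArea(DCB) = -19/2]
   → D = (-1/2, 1/2)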